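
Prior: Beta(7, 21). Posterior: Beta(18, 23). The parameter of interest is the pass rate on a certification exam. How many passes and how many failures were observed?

11 passes and 2 failures

Under Beta–binomial conjugacy the posterior parameters are (α+s, β+f).
So s = 18 − 7 = 11 and f = 23 − 21 = 2.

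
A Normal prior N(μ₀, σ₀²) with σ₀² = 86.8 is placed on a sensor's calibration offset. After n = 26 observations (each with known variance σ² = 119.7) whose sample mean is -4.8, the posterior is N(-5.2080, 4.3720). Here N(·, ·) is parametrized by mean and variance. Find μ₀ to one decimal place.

μ₀ = -12.9

With known observation variance, the Normal–Normal posterior has precision τ_n = τ₀ + n/σ² and mean μ_n = (τ₀μ₀ + (n/σ²)x̄)/τ_n.
Here τ₀ = 1/86.8 = 0.011521 and τ_data = 26/119.7 = 0.217210, so τ_n = 0.228731.
Rearranging for μ₀: μ₀ = (μ_n·τ_n − τ_data·x̄)/τ₀ = (-5.2080·0.228731 − 0.217210·-4.8) / 0.011521 = -0.148623/0.011521 ≈ -12.9.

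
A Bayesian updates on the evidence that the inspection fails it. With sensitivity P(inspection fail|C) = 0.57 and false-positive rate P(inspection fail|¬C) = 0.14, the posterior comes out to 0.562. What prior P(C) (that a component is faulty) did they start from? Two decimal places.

P(C) = 0.24

In odds form, posterior odds = prior odds × likelihood ratio, so prior odds = posterior odds ÷ LR.
Posterior odds = 0.562/(1−0.562) = 1.2831. LR = 0.57/0.14 = 4.0714.
Prior odds = 1.2831/4.0714 = 0.3151, so P(C) = 0.3151/(1+0.3151) ≈ 0.24.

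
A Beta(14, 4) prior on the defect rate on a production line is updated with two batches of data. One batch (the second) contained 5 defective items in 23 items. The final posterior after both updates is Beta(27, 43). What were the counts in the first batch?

8 defective items and 21 good items

Because Beta–binomial updating is additive in the counts, the combined data contributed (α_post−α_prior, β_post−β_prior) successes and failures.
Total across both batches: 27−14=13 defective items, 43−4=39 good items.
Subtract the second batch: 13−5=8 defective items and 39−18=21 good items.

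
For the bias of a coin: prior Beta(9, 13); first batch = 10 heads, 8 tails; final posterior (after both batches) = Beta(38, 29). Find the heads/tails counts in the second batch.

19 heads and 8 tails

Sequential conjugate updates are equivalent to a single update on the pooled data, so total successes = posterior α − prior α and total failures = posterior β − prior β.
Total across both batches: 38−9=29 heads, 29−13=16 tails.
Subtract the first batch: 29−10=19 heads and 16−8=8 tails.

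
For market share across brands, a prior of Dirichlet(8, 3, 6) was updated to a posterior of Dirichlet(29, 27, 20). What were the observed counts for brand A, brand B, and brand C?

For a Dirichlet(α) prior with multinomial counts c, the posterior is Dirichlet(α + c) componentwise.
Counts are posterior − prior componentwise: 29−8=21, 27−3=24, 20−6=14.

counts (21, 24, 14)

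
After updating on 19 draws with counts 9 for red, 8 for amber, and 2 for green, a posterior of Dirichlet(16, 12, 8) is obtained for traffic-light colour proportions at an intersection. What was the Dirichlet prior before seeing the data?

Dirichlet(7, 4, 6)

For a Dirichlet(α) prior with multinomial counts c, the posterior is Dirichlet(α + c) componentwise.
Subtract each count from the matching posterior parameter: 16−9=7, 12−8=4, 8−2=6.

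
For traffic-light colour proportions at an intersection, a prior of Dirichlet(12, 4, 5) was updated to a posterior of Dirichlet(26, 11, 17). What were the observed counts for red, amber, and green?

For a Dirichlet(α) prior with multinomial counts c, the posterior is Dirichlet(α + c) componentwise.
Counts are posterior − prior componentwise: 26−12=14, 11−4=7, 17−5=12.

counts (14, 7, 12)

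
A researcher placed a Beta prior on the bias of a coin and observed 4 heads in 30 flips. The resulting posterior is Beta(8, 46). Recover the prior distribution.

Beta(4, 20)

Beta is conjugate to the binomial likelihood: posterior = Beta(α+s, β+f).
Subtract the data counts: 8−4=4, 46−26=20.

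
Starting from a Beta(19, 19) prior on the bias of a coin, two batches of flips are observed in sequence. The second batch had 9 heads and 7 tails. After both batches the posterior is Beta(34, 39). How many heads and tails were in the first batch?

6 heads and 13 tails

Sequential conjugate updates are equivalent to a single update on the pooled data, so total successes = posterior α − prior α and total failures = posterior β − prior β.
Total across both batches: 34−19=15 heads, 39−19=20 tails.
Subtract the second batch: 15−9=6 heads and 20−7=13 tails.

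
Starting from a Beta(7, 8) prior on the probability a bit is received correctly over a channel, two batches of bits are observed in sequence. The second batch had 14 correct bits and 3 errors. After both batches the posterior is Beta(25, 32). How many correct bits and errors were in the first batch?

Sequential conjugate updates are equivalent to a single update on the pooled data, so total successes = posterior α − prior α and total failures = posterior β − prior β.
Total across both batches: 25−7=18 correct bits, 32−8=24 errors.
Subtract the second batch: 18−14=4 correct bits and 24−3=21 errors.

4 correct bits and 21 errors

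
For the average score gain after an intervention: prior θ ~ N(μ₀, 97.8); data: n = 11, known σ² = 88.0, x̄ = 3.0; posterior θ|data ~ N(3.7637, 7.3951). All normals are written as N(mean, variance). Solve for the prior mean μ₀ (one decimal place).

With known observation variance, the Normal–Normal posterior has precision τ_n = τ₀ + n/σ² and mean μ_n = (τ₀μ₀ + (n/σ²)x̄)/τ_n.
Here τ₀ = 1/97.8 = 0.010225 and τ_data = 11/88.0 = 0.125000, so τ_n = 0.135225.
Rearranging for μ₀: μ₀ = (μ_n·τ_n − τ_data·x̄)/τ₀ = (3.7637·0.135225 − 0.125000·3.0) / 0.010225 = 0.133946/0.010225 ≈ 13.1.

μ₀ = 13.1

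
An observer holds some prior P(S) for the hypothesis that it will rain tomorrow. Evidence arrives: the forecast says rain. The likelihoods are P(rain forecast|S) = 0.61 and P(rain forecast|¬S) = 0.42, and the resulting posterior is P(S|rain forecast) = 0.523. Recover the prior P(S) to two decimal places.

P(S) = 0.43

In odds form, posterior odds = prior odds × likelihood ratio, so prior odds = posterior odds ÷ LR.
Posterior odds = 0.523/(1−0.523) = 1.0964. LR = 0.61/0.42 = 1.4524.
Prior odds = 1.0964/1.4524 = 0.7549, so P(S) = 0.7549/(1+0.7549) ≈ 0.43.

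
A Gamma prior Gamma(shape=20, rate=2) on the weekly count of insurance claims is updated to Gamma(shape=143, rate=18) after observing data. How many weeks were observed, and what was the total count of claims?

n = 16 weeks with total 123 claims

Gamma–Poisson conjugacy: posterior shape = α + Σxᵢ, posterior rate = β + n.
Matching: Σxᵢ = 143 − 20 = 123 and n = 18 − 2 = 16.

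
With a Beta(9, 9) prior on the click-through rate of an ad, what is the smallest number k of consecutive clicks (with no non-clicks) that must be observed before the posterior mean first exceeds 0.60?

After k clicks and 0 non-clicks the posterior is Beta(9+k, 9), with mean (9+k)/(9+9+k).
Set (9+k)/(18+k) > 0.60 and solve: k > (0.60·18 − 9)/(1 − 0.60) = 4.500.
The smallest integer exceeding 4.500 is 5.

k = 5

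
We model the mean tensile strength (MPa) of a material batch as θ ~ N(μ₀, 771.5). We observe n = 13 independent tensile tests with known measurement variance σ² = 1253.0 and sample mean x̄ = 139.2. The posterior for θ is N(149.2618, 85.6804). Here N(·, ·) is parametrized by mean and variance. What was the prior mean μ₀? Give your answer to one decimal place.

μ₀ = 229.8

With known observation variance, the Normal–Normal posterior has precision τ_n = τ₀ + n/σ² and mean μ_n = (τ₀μ₀ + (n/σ²)x̄)/τ_n.
Here τ₀ = 1/771.5 = 0.001296 and τ_data = 13/1253.0 = 0.010375, so τ_n = 0.011671.
Rearranging for μ₀: μ₀ = (μ_n·τ_n − τ_data·x̄)/τ₀ = (149.2618·0.011671 − 0.010375·139.2) / 0.001296 = 0.297834/0.001296 ≈ 229.8.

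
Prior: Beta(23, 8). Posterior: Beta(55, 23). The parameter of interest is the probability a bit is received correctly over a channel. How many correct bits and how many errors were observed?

32 correct bits and 15 errors

A Beta(α, β) prior with s successes and f failures in binomial data gives a Beta(α+s, β+f) posterior.
Match parameters: s=55−23=32, f=23−8=15.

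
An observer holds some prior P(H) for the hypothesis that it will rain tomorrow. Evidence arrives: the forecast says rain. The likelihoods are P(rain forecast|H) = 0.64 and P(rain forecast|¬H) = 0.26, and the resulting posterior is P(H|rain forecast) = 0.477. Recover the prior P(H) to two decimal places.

Bayes' rule in odds form gives O(H|E) = O(H)·[P(E|H)/P(E|¬H)], hence O(H) = O(H|E)/LR.
Posterior odds = 0.477/(1−0.477) = 0.9120. LR = 0.64/0.26 = 2.4615.
Prior odds = 0.9120/2.4615 = 0.3705, so P(H) = 0.3705/(1+0.3705) ≈ 0.27.

P(H) = 0.27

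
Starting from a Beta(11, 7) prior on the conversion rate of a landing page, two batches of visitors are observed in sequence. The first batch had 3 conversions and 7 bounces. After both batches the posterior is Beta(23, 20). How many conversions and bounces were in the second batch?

9 conversions and 6 bounces

Sequential conjugate updates are equivalent to a single update on the pooled data, so total successes = posterior α − prior α and total failures = posterior β − prior β.
Total across both batches: 23−11=12 conversions, 20−7=13 bounces.
Subtract the first batch: 12−3=9 conversions and 13−7=6 bounces.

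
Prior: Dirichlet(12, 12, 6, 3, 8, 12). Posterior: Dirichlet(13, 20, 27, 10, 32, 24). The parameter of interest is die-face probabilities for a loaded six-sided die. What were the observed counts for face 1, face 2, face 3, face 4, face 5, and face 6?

For a Dirichlet(α) prior with multinomial counts c, the posterior is Dirichlet(α + c) componentwise.
Counts are posterior − prior componentwise: 13−12=1, 20−12=8, 27−6=21, 10−3=7, 32−8=24, 24−12=12.

counts (1, 8, 21, 7, 24, 12)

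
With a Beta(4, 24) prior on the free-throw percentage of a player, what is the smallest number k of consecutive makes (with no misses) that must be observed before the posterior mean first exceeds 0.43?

After k makes and 0 misses the posterior is Beta(4+k, 24), with mean (4+k)/(4+24+k).
Set (4+k)/(28+k) > 0.43 and solve: k > (0.43·28 − 4)/(1 − 0.43) = 14.105.
The smallest integer exceeding 14.105 is 15, and checking k=15: (19)/(43) = 0.4419 > 0.43.

k = 15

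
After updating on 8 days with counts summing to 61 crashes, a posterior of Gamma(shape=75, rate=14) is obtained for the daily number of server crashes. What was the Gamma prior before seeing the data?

A Gamma(α, β) prior (rate parametrization) on a Poisson rate with n observations summing to S gives posterior Gamma(α+S, β+n).
So α = 75 − 61 = 14 and β = 14 − 8 = 6.

Gamma(shape=14, rate=6)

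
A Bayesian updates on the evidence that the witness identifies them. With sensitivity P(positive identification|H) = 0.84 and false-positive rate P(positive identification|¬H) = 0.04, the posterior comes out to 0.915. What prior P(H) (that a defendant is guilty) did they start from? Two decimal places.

P(H) = 0.34

In odds form, posterior odds = prior odds × likelihood ratio, so prior odds = posterior odds ÷ LR.
Posterior odds = 0.915/(1−0.915) = 10.7647. LR = 0.84/0.04 = 21.0000.
Prior odds = 10.7647/21.0000 = 0.5126, so P(H) = 0.5126/(1+0.5126) ≈ 0.34.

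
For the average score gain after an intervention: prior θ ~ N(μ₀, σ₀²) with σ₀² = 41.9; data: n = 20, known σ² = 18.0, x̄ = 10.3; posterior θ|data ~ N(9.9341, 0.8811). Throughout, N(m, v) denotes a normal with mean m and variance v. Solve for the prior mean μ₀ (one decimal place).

μ₀ = -7.1

With known observation variance, the Normal–Normal posterior has precision τ_n = τ₀ + n/σ² and mean μ_n = (τ₀μ₀ + (n/σ²)x̄)/τ_n.
Here τ₀ = 1/41.9 = 0.023866 and τ_data = 20/18.0 = 1.111111, so τ_n = 1.134977.
Rearranging for μ₀: μ₀ = (μ_n·τ_n − τ_data·x̄)/τ₀ = (9.9341·1.134977 − 1.111111·10.3) / 0.023866 = -0.169468/0.023866 ≈ -7.1.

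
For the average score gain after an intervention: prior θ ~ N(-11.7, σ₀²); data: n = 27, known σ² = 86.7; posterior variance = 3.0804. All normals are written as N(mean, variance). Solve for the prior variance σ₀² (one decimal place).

σ₀² = 75.7

For the Normal–Normal model with known σ², precisions add: τ_n = τ₀ + n/σ².
So 1/σ₀² = 1/3.0804 − 27/86.7 = 0.324633 − 0.311419 = 0.013214.
Hence σ₀² = 1/0.013214 ≈ 75.7.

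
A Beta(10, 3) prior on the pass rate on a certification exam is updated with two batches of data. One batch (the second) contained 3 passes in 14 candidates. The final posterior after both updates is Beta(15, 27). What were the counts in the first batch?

2 passes and 13 failures

Sequential conjugate updates are equivalent to a single update on the pooled data, so total successes = posterior α − prior α and total failures = posterior β − prior β.
Total across both batches: 15−10=5 passes, 27−3=24 failures.
Subtract the second batch: 5−3=2 passes and 24−11=13 failures.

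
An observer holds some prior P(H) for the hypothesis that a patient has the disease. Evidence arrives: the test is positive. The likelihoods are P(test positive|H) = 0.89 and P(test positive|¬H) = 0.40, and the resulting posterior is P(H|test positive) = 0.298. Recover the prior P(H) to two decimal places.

In odds form, posterior odds = prior odds × likelihood ratio, so prior odds = posterior odds ÷ LR.
Posterior odds = 0.298/(1−0.298) = 0.4245. LR = 0.89/0.40 = 2.2250.
Prior odds = 0.4245/2.2250 = 0.1908, so P(H) = 0.1908/(1+0.1908) ≈ 0.16.

P(H) = 0.16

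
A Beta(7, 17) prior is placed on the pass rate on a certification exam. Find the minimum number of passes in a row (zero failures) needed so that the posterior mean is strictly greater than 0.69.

After k passes and 0 failures the posterior is Beta(7+k, 17), with mean (7+k)/(7+17+k).
Set (7+k)/(24+k) > 0.69 and solve: k > (0.69·24 − 7)/(1 − 0.69) = 30.839.
The smallest integer exceeding 30.839 is 31, and checking k=31: (38)/(55) = 0.6909 > 0.69.

k = 31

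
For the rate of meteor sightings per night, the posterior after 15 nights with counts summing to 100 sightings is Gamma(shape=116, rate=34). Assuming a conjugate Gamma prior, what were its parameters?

Gamma–Poisson conjugacy: posterior shape = α + Σxᵢ, posterior rate = β + n.
So α = 116 − 100 = 16 and β = 34 − 15 = 19.

Gamma(shape=16, rate=19)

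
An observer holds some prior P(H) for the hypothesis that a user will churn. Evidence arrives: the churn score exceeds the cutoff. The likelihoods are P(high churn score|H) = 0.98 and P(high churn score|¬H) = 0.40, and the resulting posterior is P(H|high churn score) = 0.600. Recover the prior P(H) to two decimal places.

In odds form, posterior odds = prior odds × likelihood ratio, so prior odds = posterior odds ÷ LR.
Posterior odds = 0.600/(1−0.600) = 1.5000. LR = 0.98/0.40 = 2.4500.
Prior odds = 1.5000/2.4500 = 0.6122, so P(H) = 0.6122/(1+0.6122) ≈ 0.38.

P(H) = 0.38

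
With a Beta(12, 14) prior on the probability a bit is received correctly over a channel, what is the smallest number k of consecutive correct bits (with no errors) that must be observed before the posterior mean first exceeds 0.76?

k = 33

After k correct bits and 0 errors the posterior is Beta(12+k, 14), with mean (12+k)/(12+14+k).
Set (12+k)/(26+k) > 0.76 and solve: k > (0.76·26 − 12)/(1 − 0.76) = 32.333.
The smallest integer exceeding 32.333 is 33.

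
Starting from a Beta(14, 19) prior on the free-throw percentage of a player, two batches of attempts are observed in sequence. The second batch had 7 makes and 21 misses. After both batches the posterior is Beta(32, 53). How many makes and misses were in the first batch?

Because Beta–binomial updating is additive in the counts, the combined data contributed (α_post−α_prior, β_post−β_prior) successes and failures.
Total across both batches: 32−14=18 makes, 53−19=34 misses.
Subtract the second batch: 18−7=11 makes and 34−21=13 misses.

11 makes and 13 misses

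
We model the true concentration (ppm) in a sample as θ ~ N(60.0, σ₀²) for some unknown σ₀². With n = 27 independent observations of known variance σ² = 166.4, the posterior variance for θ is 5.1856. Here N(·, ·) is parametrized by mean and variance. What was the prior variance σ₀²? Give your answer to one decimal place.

Posterior precision equals prior precision plus data precision: 1/σ_n² = 1/σ₀² + n/σ².
So 1/σ₀² = 1/5.1856 − 27/166.4 = 0.192842 − 0.162260 = 0.030582.
Hence σ₀² = 1/0.030582 ≈ 32.7.

σ₀² = 32.7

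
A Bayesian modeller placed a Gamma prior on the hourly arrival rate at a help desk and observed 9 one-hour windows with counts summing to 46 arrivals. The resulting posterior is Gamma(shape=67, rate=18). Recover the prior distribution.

Gamma(shape=21, rate=9)

A Gamma(α, β) prior (rate parametrization) on a Poisson rate with n observations summing to S gives posterior Gamma(α+S, β+n).
So α = 67 − 46 = 21 and β = 18 − 9 = 9.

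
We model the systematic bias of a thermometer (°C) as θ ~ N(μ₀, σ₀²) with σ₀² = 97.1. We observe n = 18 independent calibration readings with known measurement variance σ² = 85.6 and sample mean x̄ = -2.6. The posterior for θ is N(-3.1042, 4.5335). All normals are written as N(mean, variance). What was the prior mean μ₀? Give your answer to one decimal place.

μ₀ = -13.4

The posterior mean is a precision-weighted average: μ_n = (τ₀μ₀ + τ_data·x̄)/(τ₀+τ_data), with τ₀=1/σ₀² and τ_data=n/σ².
Here τ₀ = 1/97.1 = 0.010299 and τ_data = 18/85.6 = 0.210280, so τ_n = 0.220579.
Rearranging for μ₀: μ₀ = (μ_n·τ_n − τ_data·x̄)/τ₀ = (-3.1042·0.220579 − 0.210280·-2.6) / 0.010299 = -0.137993/0.010299 ≈ -13.4.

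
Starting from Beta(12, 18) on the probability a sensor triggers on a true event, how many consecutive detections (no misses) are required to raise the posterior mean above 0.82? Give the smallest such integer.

After k detections and 0 misses the posterior is Beta(12+k, 18), with mean (12+k)/(12+18+k).
Set (12+k)/(30+k) > 0.82 and solve: k > (0.82·30 − 12)/(1 − 0.82) = 70.000.
The smallest integer exceeding 70.000 is 71.

k = 71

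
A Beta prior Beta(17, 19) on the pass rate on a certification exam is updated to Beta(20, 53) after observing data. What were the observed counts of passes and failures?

3 passes and 34 failures

A Beta(α, β) prior with s successes and f failures in binomial data gives a Beta(α+s, β+f) posterior.
Match parameters: s=20−17=3, f=53−19=34.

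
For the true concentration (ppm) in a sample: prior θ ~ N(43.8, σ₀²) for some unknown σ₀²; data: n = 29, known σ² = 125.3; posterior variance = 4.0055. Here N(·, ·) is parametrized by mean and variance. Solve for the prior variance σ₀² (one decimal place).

σ₀² = 54.9

Posterior precision equals prior precision plus data precision: 1/σ_n² = 1/σ₀² + n/σ².
So 1/σ₀² = 1/4.0055 − 29/125.3 = 0.249657 − 0.231445 = 0.018212.
Hence σ₀² = 1/0.018212 ≈ 54.9.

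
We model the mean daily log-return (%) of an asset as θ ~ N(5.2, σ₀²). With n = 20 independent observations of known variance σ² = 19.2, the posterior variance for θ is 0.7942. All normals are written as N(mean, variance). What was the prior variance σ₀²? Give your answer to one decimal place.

σ₀² = 4.6

For the Normal–Normal model with known σ², precisions add: τ_n = τ₀ + n/σ².
So 1/σ₀² = 1/0.7942 − 20/19.2 = 1.259129 − 1.041667 = 0.217462.
Hence σ₀² = 1/0.217462 ≈ 4.6.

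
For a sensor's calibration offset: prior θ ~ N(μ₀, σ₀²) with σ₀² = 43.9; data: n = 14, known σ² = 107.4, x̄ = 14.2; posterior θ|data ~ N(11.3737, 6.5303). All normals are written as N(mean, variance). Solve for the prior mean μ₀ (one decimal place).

μ₀ = -4.8

With known observation variance, the Normal–Normal posterior has precision τ_n = τ₀ + n/σ² and mean μ_n = (τ₀μ₀ + (n/σ²)x̄)/τ_n.
Here τ₀ = 1/43.9 = 0.022779 and τ_data = 14/107.4 = 0.130354, so τ_n = 0.153133.
Rearranging for μ₀: μ₀ = (μ_n·τ_n − τ_data·x̄)/τ₀ = (11.3737·0.153133 − 0.130354·14.2) / 0.022779 = -0.109338/0.022779 ≈ -4.8.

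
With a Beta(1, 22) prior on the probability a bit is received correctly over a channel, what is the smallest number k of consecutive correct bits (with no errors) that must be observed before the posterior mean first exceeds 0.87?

After k correct bits and 0 errors the posterior is Beta(1+k, 22), with mean (1+k)/(1+22+k).
Set (1+k)/(23+k) > 0.87 and solve: k > (0.87·23 − 1)/(1 − 0.87) = 146.231.
The smallest integer exceeding 146.231 is 147, and checking k=147: (148)/(170) = 0.8706 > 0.87.

k = 147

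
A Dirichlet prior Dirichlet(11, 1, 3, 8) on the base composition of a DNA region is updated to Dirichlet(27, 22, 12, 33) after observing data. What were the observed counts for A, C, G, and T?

For a Dirichlet(α) prior with multinomial counts c, the posterior is Dirichlet(α + c) componentwise.
Counts are posterior − prior componentwise: 27−11=16, 22−1=21, 12−3=9, 33−8=25.

counts (16, 21, 9, 25)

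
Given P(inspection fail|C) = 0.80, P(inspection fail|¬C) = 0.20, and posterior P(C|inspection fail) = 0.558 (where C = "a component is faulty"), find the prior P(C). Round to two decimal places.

P(C) = 0.24

Bayes' rule in odds form gives O(C|E) = O(C)·[P(E|C)/P(E|¬C)], hence O(C) = O(C|E)/LR.
Posterior odds = 0.558/(1−0.558) = 1.2624. LR = 0.80/0.20 = 4.0000.
Prior odds = 1.2624/4.0000 = 0.3156, so P(C) = 0.3156/(1+0.3156) ≈ 0.24.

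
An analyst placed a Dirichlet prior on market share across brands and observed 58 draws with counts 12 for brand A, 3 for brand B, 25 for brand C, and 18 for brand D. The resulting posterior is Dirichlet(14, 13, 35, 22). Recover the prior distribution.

For a Dirichlet(α) prior with multinomial counts c, the posterior is Dirichlet(α + c) componentwise.
Subtract each count from the matching posterior parameter: 14−12=2, 13−3=10, 35−25=10, 22−18=4.

Dirichlet(2, 10, 10, 4)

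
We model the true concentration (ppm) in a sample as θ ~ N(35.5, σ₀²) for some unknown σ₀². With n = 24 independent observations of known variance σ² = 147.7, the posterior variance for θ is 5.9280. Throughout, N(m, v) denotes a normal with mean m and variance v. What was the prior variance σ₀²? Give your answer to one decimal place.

σ₀² = 161.3

For the Normal–Normal model with known σ², precisions add: τ_n = τ₀ + n/σ².
So 1/σ₀² = 1/5.9280 − 24/147.7 = 0.168691 − 0.162492 = 0.006199.
Hence σ₀² = 1/0.006199 ≈ 161.3.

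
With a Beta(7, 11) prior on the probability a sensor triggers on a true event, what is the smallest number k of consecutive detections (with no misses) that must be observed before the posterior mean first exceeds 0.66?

After k detections and 0 misses the posterior is Beta(7+k, 11), with mean (7+k)/(7+11+k).
Set (7+k)/(18+k) > 0.66 and solve: k > (0.66·18 − 7)/(1 − 0.66) = 14.353.
The smallest integer exceeding 14.353 is 15, and checking k=15: (22)/(33) = 0.6667 > 0.66.

k = 15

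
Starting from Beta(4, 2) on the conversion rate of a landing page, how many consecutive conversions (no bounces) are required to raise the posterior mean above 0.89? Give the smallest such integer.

After k conversions and 0 bounces the posterior is Beta(4+k, 2), with mean (4+k)/(4+2+k).
Set (4+k)/(6+k) > 0.89 and solve: k > (0.89·6 − 4)/(1 − 0.89) = 12.182.
The smallest integer exceeding 12.182 is 13, and checking k=13: (17)/(19) = 0.8947 > 0.89.

k = 13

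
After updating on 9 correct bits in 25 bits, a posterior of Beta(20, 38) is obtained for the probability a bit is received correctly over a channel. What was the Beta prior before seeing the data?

A Beta(α, β) prior with s successes and f failures in binomial data gives a Beta(α+s, β+f) posterior.
So α = 20 − 9 = 11 and β = 38 − 16 = 22.

Beta(11, 22)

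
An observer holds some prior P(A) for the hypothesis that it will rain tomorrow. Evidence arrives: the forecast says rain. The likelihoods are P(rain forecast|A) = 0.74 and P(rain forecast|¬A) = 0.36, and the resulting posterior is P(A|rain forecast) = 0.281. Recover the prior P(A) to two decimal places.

Bayes' rule in odds form gives O(A|E) = O(A)·[P(E|A)/P(E|¬A)], hence O(A) = O(A|E)/LR.
Posterior odds = 0.281/(1−0.281) = 0.3908. LR = 0.74/0.36 = 2.0556.
Prior odds = 0.3908/2.0556 = 0.1901, so P(A) = 0.1901/(1+0.1901) ≈ 0.16.

P(A) = 0.16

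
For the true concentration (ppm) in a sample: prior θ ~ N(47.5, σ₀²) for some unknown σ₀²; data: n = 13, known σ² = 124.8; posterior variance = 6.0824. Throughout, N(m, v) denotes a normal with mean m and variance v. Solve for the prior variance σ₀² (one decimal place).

σ₀² = 16.6

Posterior precision equals prior precision plus data precision: 1/σ_n² = 1/σ₀² + n/σ².
So 1/σ₀² = 1/6.0824 − 13/124.8 = 0.164409 − 0.104167 = 0.060242.
Hence σ₀² = 1/0.060242 ≈ 16.6.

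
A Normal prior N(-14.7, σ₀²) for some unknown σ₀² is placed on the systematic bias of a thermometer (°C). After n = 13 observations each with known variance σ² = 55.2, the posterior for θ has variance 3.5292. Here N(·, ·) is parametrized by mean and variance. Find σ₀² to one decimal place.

σ₀² = 20.9

Posterior precision equals prior precision plus data precision: 1/σ_n² = 1/σ₀² + n/σ².
So 1/σ₀² = 1/3.5292 − 13/55.2 = 0.283350 − 0.235507 = 0.047843.
Hence σ₀² = 1/0.047843 ≈ 20.9.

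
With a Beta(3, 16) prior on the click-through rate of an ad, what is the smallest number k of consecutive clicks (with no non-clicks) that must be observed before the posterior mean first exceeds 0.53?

k = 16

After k clicks and 0 non-clicks the posterior is Beta(3+k, 16), with mean (3+k)/(3+16+k).
Set (3+k)/(19+k) > 0.53 and solve: k > (0.53·19 − 3)/(1 − 0.53) = 15.043.
The smallest integer exceeding 15.043 is 16, and checking k=16: (19)/(35) = 0.5429 > 0.53.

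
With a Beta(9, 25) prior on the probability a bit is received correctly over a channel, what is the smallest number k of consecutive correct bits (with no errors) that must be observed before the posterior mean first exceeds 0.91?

k = 244

After k correct bits and 0 errors the posterior is Beta(9+k, 25), with mean (9+k)/(9+25+k).
Set (9+k)/(34+k) > 0.91 and solve: k > (0.91·34 − 9)/(1 − 0.91) = 243.778.
The smallest integer exceeding 243.778 is 244, and checking k=244: (253)/(278) = 0.9101 > 0.91.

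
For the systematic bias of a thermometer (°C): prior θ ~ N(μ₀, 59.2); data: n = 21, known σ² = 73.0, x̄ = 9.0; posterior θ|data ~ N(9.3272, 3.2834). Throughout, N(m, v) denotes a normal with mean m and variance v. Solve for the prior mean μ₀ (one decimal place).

The posterior mean is a precision-weighted average: μ_n = (τ₀μ₀ + τ_data·x̄)/(τ₀+τ_data), with τ₀=1/σ₀² and τ_data=n/σ².
Here τ₀ = 1/59.2 = 0.016892 and τ_data = 21/73.0 = 0.287671, so τ_n = 0.304563.
Rearranging for μ₀: μ₀ = (μ_n·τ_n − τ_data·x̄)/τ₀ = (9.3272·0.304563 − 0.287671·9.0) / 0.016892 = 0.251681/0.016892 ≈ 14.9.

μ₀ = 14.9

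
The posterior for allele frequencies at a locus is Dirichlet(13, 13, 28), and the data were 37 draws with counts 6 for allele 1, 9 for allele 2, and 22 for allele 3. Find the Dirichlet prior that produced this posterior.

Dirichlet(7, 4, 6)

For a Dirichlet(α) prior with multinomial counts c, the posterior is Dirichlet(α + c) componentwise.
Subtract each count from the matching posterior parameter: 13−6=7, 13−9=4, 28−22=6.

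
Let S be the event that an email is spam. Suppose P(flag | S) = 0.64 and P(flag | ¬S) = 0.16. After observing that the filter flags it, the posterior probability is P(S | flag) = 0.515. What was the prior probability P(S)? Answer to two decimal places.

P(S) = 0.21

In odds form, posterior odds = prior odds × likelihood ratio, so prior odds = posterior odds ÷ LR.
Posterior odds = 0.515/(1−0.515) = 1.0619. LR = 0.64/0.16 = 4.0000.
Prior odds = 1.0619/4.0000 = 0.2655, so P(S) = 0.2655/(1+0.2655) ≈ 0.21.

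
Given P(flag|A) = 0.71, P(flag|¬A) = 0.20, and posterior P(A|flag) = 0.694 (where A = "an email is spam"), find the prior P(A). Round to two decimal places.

Bayes' rule in odds form gives O(A|E) = O(A)·[P(E|A)/P(E|¬A)], hence O(A) = O(A|E)/LR.
Posterior odds = 0.694/(1−0.694) = 2.2680. LR = 0.71/0.20 = 3.5500.
Prior odds = 2.2680/3.5500 = 0.6389, so P(A) = 0.6389/(1+0.6389) ≈ 0.39.

P(A) = 0.39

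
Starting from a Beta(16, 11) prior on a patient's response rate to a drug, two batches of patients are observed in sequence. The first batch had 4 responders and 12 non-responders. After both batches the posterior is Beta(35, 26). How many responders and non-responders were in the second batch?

Because Beta–binomial updating is additive in the counts, the combined data contributed (α_post−α_prior, β_post−β_prior) successes and failures.
Total across both batches: 35−16=19 responders, 26−11=15 non-responders.
Subtract the first batch: 19−4=15 responders and 15−12=3 non-responders.

15 responders and 3 non-responders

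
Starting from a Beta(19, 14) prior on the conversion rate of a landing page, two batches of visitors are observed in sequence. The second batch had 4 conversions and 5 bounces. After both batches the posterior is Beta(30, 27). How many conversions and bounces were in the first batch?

Because Beta–binomial updating is additive in the counts, the combined data contributed (α_post−α_prior, β_post−β_prior) successes and failures.
Total across both batches: 30−19=11 conversions, 27−14=13 bounces.
Subtract the second batch: 11−4=7 conversions and 13−5=8 bounces.

7 conversions and 8 bounces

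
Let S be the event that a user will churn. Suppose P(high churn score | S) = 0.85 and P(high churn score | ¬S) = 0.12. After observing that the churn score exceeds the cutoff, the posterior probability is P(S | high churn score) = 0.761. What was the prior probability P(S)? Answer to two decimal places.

Bayes' rule in odds form gives O(S|E) = O(S)·[P(E|S)/P(E|¬S)], hence O(S) = O(S|E)/LR.
Posterior odds = 0.761/(1−0.761) = 3.1841. LR = 0.85/0.12 = 7.0833.
Prior odds = 3.1841/7.0833 = 0.4495, so P(S) = 0.4495/(1+0.4495) ≈ 0.31.

P(S) = 0.31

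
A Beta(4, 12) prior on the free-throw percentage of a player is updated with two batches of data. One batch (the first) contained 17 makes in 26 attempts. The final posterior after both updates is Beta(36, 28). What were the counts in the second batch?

Because Beta–binomial updating is additive in the counts, the combined data contributed (α_post−α_prior, β_post−β_prior) successes and failures.
Total across both batches: 36−4=32 makes, 28−12=16 misses.
Subtract the first batch: 32−17=15 makes and 16−9=7 misses.

15 makes and 7 misses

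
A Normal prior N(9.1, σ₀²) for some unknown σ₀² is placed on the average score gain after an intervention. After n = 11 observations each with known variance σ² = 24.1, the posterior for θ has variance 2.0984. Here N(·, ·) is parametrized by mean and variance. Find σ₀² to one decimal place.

σ₀² = 49.7

For the Normal–Normal model with known σ², precisions add: τ_n = τ₀ + n/σ².
So 1/σ₀² = 1/2.0984 − 11/24.1 = 0.476554 − 0.456432 = 0.020122.
Hence σ₀² = 1/0.020122 ≈ 49.7.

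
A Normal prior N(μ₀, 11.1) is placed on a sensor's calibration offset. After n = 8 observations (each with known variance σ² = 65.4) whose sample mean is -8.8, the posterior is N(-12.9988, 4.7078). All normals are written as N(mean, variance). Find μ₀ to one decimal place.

μ₀ = -18.7

The posterior mean is a precision-weighted average: μ_n = (τ₀μ₀ + τ_data·x̄)/(τ₀+τ_data), with τ₀=1/σ₀² and τ_data=n/σ².
Here τ₀ = 1/11.1 = 0.090090 and τ_data = 8/65.4 = 0.122324, so τ_n = 0.212414.
Rearranging for μ₀: μ₀ = (μ_n·τ_n − τ_data·x̄)/τ₀ = (-12.9988·0.212414 − 0.122324·-8.8) / 0.090090 = -1.684676/0.090090 ≈ -18.7.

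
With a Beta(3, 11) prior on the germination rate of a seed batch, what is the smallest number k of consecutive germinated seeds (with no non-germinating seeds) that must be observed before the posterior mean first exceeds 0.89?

After k germinated seeds and 0 non-germinating seeds the posterior is Beta(3+k, 11), with mean (3+k)/(3+11+k).
Set (3+k)/(14+k) > 0.89 and solve: k > (0.89·14 − 3)/(1 − 0.89) = 86.000.
The smallest integer exceeding 86.000 is 87, and checking k=87: (90)/(101) = 0.8911 > 0.89.

k = 87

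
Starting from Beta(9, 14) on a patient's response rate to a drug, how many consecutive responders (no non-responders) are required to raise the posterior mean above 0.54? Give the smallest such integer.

After k responders and 0 non-responders the posterior is Beta(9+k, 14), with mean (9+k)/(9+14+k).
Set (9+k)/(23+k) > 0.54 and solve: k > (0.54·23 − 9)/(1 − 0.54) = 7.435.
The smallest integer exceeding 7.435 is 8.

k = 8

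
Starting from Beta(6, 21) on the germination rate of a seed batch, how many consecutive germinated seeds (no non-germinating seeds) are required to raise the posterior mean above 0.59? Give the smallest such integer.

After k germinated seeds and 0 non-germinating seeds the posterior is Beta(6+k, 21), with mean (6+k)/(6+21+k).
Set (6+k)/(27+k) > 0.59 and solve: k > (0.59·27 − 6)/(1 − 0.59) = 24.220.
The smallest integer exceeding 24.220 is 25, and checking k=25: (31)/(52) = 0.5962 > 0.59.

k = 25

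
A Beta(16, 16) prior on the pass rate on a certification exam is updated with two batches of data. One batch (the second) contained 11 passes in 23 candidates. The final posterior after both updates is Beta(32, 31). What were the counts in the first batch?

5 passes and 3 failures

Because Beta–binomial updating is additive in the counts, the combined data contributed (α_post−α_prior, β_post−β_prior) successes and failures.
Total across both batches: 32−16=16 passes, 31−16=15 failures.
Subtract the second batch: 16−11=5 passes and 15−12=3 failures.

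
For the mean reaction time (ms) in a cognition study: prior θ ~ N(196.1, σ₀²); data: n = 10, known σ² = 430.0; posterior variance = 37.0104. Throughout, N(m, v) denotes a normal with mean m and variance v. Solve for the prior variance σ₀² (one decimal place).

σ₀² = 265.7

For the Normal–Normal model with known σ², precisions add: τ_n = τ₀ + n/σ².
So 1/σ₀² = 1/37.0104 − 10/430.0 = 0.027019 − 0.023256 = 0.003763.
Hence σ₀² = 1/0.003763 ≈ 265.7.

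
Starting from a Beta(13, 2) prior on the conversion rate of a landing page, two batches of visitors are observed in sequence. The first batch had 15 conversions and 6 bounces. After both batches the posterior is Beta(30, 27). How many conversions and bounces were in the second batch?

Sequential conjugate updates are equivalent to a single update on the pooled data, so total successes = posterior α − prior α and total failures = posterior β − prior β.
Total across both batches: 30−13=17 conversions, 27−2=25 bounces.
Subtract the first batch: 17−15=2 conversions and 25−6=19 bounces.

2 conversions and 19 bounces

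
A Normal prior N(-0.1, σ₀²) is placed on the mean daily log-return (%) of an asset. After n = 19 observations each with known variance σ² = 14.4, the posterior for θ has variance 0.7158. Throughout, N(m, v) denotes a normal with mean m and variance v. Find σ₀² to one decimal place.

σ₀² = 12.9

Posterior precision equals prior precision plus data precision: 1/σ_n² = 1/σ₀² + n/σ².
So 1/σ₀² = 1/0.7158 − 19/14.4 = 1.397038 − 1.319444 = 0.077594.
Hence σ₀² = 1/0.077594 ≈ 12.9.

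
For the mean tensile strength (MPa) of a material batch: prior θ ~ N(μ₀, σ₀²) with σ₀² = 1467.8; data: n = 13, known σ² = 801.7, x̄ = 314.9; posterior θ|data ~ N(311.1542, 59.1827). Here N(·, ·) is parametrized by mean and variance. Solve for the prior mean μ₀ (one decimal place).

μ₀ = 222.0

With known observation variance, the Normal–Normal posterior has precision τ_n = τ₀ + n/σ² and mean μ_n = (τ₀μ₀ + (n/σ²)x̄)/τ_n.
Here τ₀ = 1/1467.8 = 0.000681 and τ_data = 13/801.7 = 0.016216, so τ_n = 0.016897.
Rearranging for μ₀: μ₀ = (μ_n·τ_n − τ_data·x̄)/τ₀ = (311.1542·0.016897 − 0.016216·314.9) / 0.000681 = 0.151154/0.000681 ≈ 222.0.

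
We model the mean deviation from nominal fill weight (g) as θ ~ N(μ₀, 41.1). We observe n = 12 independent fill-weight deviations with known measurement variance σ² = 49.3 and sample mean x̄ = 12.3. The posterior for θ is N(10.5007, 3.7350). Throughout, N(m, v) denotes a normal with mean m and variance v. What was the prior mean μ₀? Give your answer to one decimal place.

μ₀ = -7.5

The posterior mean is a precision-weighted average: μ_n = (τ₀μ₀ + τ_data·x̄)/(τ₀+τ_data), with τ₀=1/σ₀² and τ_data=n/σ².
Here τ₀ = 1/41.1 = 0.024331 and τ_data = 12/49.3 = 0.243408, so τ_n = 0.267739.
Rearranging for μ₀: μ₀ = (μ_n·τ_n − τ_data·x̄)/τ₀ = (10.5007·0.267739 − 0.243408·12.3) / 0.024331 = -0.182471/0.024331 ≈ -7.5.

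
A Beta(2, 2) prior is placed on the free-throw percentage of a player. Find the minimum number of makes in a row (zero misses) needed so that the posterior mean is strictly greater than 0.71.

After k makes and 0 misses the posterior is Beta(2+k, 2), with mean (2+k)/(2+2+k).
Set (2+k)/(4+k) > 0.71 and solve: k > (0.71·4 − 2)/(1 − 0.71) = 2.897.
The smallest integer exceeding 2.897 is 3.

k = 3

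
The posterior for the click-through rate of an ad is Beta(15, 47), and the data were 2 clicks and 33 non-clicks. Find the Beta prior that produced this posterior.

Beta(13, 14)

Under Beta–binomial conjugacy the posterior parameters are (α+s, β+f).
So α = 15 − 2 = 13 and β = 47 − 33 = 14.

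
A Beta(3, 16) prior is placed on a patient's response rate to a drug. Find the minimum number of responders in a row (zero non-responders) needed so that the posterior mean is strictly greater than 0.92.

k = 182

After k responders and 0 non-responders the posterior is Beta(3+k, 16), with mean (3+k)/(3+16+k).
Set (3+k)/(19+k) > 0.92 and solve: k > (0.92·19 − 3)/(1 − 0.92) = 181.000.
The smallest integer exceeding 181.000 is 182, and checking k=182: (185)/(201) = 0.9204 > 0.92.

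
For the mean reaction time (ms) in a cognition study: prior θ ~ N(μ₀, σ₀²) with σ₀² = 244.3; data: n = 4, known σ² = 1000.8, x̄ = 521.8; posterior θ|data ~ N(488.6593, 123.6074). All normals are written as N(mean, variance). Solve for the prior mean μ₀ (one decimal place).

With known observation variance, the Normal–Normal posterior has precision τ_n = τ₀ + n/σ² and mean μ_n = (τ₀μ₀ + (n/σ²)x̄)/τ_n.
Here τ₀ = 1/244.3 = 0.004093 and τ_data = 4/1000.8 = 0.003997, so τ_n = 0.008090.
Rearranging for μ₀: μ₀ = (μ_n·τ_n − τ_data·x̄)/τ₀ = (488.6593·0.008090 − 0.003997·521.8) / 0.004093 = 1.867619/0.004093 ≈ 456.3.

μ₀ = 456.3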